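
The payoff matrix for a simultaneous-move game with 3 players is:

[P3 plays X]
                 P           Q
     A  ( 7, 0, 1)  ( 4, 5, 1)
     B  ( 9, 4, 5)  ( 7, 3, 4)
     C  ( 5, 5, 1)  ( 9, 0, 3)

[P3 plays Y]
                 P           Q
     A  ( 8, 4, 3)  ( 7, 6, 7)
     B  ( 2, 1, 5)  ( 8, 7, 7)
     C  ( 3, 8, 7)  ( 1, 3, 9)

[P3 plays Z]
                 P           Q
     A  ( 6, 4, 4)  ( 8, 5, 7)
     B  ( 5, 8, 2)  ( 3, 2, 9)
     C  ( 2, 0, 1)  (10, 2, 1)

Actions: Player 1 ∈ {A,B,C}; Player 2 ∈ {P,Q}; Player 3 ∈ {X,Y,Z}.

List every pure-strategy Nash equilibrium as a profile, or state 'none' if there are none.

(A,P,X): not NE [P1→B gives 9>7; P2→Q gives 5>0; P3→Z gives 4>1]
(A,P,Y): not NE [P2→Q gives 6>4; P3→Z gives 4>3]
(A,P,Z): not NE [P2→Q gives 5>4]
(A,Q,X): not NE [P1→C gives 9>4; P3→Z gives 7>1]
(A,Q,Y): not NE [P1→B gives 8>7]
(A,Q,Z): not NE [P1→C gives 10>8]
(B,P,X): NE
(B,P,Y): not NE [P1→A gives 8>2; P2→Q gives 7>1]
(B,P,Z): not NE [P1→A gives 6>5; P3→Y gives 5>2]
(B,Q,X): not NE [P1→C gives 9>7; P2→P gives 4>3; P3→Z gives 9>4]
(B,Q,Y): not NE [P3→Z gives 9>7]
(B,Q,Z): not NE [P1→C gives 10>3; P2→P gives 8>2]
(C,P,X): not NE [P1→B gives 9>5; P3→Y gives 7>1]
(C,P,Y): not NE [P1→A gives 8>3]
(C,P,Z): not NE [P1→A gives 6>2; P2→Q gives 2>0; P3→Y gives 7>1]
(C,Q,X): not NE [P2→P gives 5>0; P3→Y gives 9>3]
(C,Q,Y): not NE [P1→B gives 8>1; P2→P gives 8>3]
(C,Q,Z): not NE [P3→Y gives 9>1]

Nash profiles: (B,P,X)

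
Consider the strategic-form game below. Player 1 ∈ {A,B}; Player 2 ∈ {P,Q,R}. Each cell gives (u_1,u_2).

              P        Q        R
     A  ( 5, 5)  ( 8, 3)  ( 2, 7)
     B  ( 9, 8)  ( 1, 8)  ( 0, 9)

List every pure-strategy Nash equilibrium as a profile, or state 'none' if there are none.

PSNE = {(A,R)}

(A,P): not NE [P1→B gives 9>5; P2→R gives 7>5]
(A,Q): not NE [P2→R gives 7>3]
(A,R): NE
(B,P): not NE [P2→R gives 9>8]
(B,Q): not NE [P1→A gives 8>1; P2→R gives 9>8]
(B,R): not NE [P1→A gives 2>0]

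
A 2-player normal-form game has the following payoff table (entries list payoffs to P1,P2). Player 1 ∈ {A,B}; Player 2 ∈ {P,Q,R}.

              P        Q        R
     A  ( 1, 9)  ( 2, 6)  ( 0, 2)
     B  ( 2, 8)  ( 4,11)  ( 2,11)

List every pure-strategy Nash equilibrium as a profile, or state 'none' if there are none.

(A,P): not NE [P1→B gives 2>1]
(A,Q): not NE [P1→B gives 4>2; P2→P gives 9>6]
(A,R): not NE [P1→B gives 2>0; P2→P gives 9>2]
(B,P): not NE [P2→R gives 11>8]
(B,Q): NE
(B,R): NE

PSNE = {(B,Q), (B,R)}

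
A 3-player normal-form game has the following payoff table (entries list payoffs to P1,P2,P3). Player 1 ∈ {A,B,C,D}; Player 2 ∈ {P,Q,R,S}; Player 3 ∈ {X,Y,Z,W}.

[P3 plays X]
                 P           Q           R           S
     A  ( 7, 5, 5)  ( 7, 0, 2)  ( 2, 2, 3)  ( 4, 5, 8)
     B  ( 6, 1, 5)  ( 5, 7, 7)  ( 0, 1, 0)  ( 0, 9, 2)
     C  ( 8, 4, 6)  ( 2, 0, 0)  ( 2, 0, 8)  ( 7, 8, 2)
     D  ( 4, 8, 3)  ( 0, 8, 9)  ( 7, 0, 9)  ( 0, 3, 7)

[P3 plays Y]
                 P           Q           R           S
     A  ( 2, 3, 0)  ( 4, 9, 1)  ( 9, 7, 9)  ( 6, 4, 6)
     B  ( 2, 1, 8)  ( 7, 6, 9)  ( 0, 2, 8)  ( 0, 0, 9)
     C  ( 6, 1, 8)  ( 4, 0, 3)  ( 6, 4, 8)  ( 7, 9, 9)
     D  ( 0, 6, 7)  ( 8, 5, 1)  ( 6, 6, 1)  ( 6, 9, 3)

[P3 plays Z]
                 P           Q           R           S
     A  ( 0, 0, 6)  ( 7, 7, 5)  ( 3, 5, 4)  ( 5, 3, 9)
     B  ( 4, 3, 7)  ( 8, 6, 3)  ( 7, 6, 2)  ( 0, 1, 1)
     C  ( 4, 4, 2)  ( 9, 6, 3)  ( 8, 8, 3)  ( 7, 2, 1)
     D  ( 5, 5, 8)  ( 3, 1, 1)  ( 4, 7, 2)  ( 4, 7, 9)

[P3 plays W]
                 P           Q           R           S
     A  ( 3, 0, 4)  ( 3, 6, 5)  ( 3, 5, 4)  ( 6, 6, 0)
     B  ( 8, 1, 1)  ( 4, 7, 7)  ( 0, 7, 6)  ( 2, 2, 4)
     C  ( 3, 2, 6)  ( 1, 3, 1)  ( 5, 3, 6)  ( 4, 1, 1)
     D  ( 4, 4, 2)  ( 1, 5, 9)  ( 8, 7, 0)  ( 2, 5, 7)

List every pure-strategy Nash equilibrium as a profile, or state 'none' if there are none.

NE set: (C,S,Y)

(A,P,X): not NE [P1→C gives 8>7; P3→Z gives 6>5]
(A,P,Y): not NE [P1→C gives 6>2; P2→Q gives 9>3; P3→Z gives 6>0]
(A,P,Z): not NE [P1→D gives 5>0; P2→Q gives 7>0]
(A,P,W): not NE [P1→B gives 8>3; P2→S gives 6>0; P3→Z gives 6>4]
(A,Q,X): not NE [P2→S gives 5>0; P3→W gives 5>2]
(A,Q,Y): not NE [P1→D gives 8>4; P3→W gives 5>1]
(A,Q,Z): not NE [P1→C gives 9>7]
(A,Q,W): not NE [P1→B gives 4>3]
(A,R,X): not NE [P1→D gives 7>2; P2→S gives 5>2; P3→Y gives 9>3]
(A,R,Y): not NE [P2→Q gives 9>7]
(A,R,Z): not NE [P1→C gives 8>3; P2→Q gives 7>5; P3→Y gives 9>4]
(A,R,W): not NE [P1→D gives 8>3; P2→S gives 6>5; P3→Y gives 9>4]
(A,S,X): not NE [P1→C gives 7>4; P3→Z gives 9>8]
(A,S,Y): not NE [P1→C gives 7>6; P2→Q gives 9>4; P3→Z gives 9>6]
(A,S,Z): not NE [P1→C gives 7>5; P2→Q gives 7>3]
(A,S,W): not NE [P3→Z gives 9>0]
(B,P,X): not NE [P1→C gives 8>6; P2→S gives 9>1; P3→Y gives 8>5]
(B,P,Y): not NE [P1→C gives 6>2; P2→Q gives 6>1]
(B,P,Z): not NE [P1→D gives 5>4; P2→R gives 6>3; P3→Y gives 8>7]
(B,P,W): not NE [P2→R gives 7>1; P3→Y gives 8>1]
(B,Q,X): not NE [P1→A gives 7>5; P2→S gives 9>7; P3→Y gives 9>7]
(B,Q,Y): not NE [P1→D gives 8>7]
(B,Q,Z): not NE [P1→C gives 9>8; P3→Y gives 9>3]
(B,Q,W): not NE [P3→Y gives 9>7]
(B,R,X): not NE [P1→D gives 7>0; P2→S gives 9>1; P3→Y gives 8>0]
(B,R,Y): not NE [P1→A gives 9>0; P2→Q gives 6>2]
(B,R,Z): not NE [P1→C gives 8>7; P3→Y gives 8>2]
(B,R,W): not NE [P1→D gives 8>0; P3→Y gives 8>6]
(B,S,X): not NE [P1→C gives 7>0; P3→Y gives 9>2]
(B,S,Y): not NE [P1→C gives 7>0; P2→Q gives 6>0]
(B,S,Z): not NE [P1→C gives 7>0; P2→R gives 6>1; P3→Y gives 9>1]
(B,S,W): not NE [P1→A gives 6>2; P2→R gives 7>2; P3→Y gives 9>4]
(C,P,X): not NE [P2→S gives 8>4; P3→Y gives 8>6]
(C,P,Y): not NE [P2→S gives 9>1]
(C,P,Z): not NE [P1→D gives 5>4; P2→R gives 8>4; P3→Y gives 8>2]
(C,P,W): not NE [P1→B gives 8>3; P2→R gives 3>2; P3→Y gives 8>6]
(C,Q,X): not NE [P1→A gives 7>2; P2→S gives 8>0; P3→Z gives 3>0]
(C,Q,Y): not NE [P1→D gives 8>4; P2→S gives 9>0]
(C,Q,Z): not NE [P2→R gives 8>6]
(C,Q,W): not NE [P1→B gives 4>1; P3→Z gives 3>1]
(C,R,X): not NE [P1→D gives 7>2; P2→S gives 8>0]
(C,R,Y): not NE [P1→A gives 9>6; P2→S gives 9>4]
(C,R,Z): not NE [P3→Y gives 8>3]
(C,R,W): not NE [P1→D gives 8>5; P3→Y gives 8>6]
(C,S,X): not NE [P3→Y gives 9>2]
(C,S,Y): NE
(C,S,Z): not NE [P2→R gives 8>2; P3→Y gives 9>1]
(C,S,W): not NE [P1→A gives 6>4; P2→R gives 3>1; P3→Y gives 9>1]
(D,P,X): not NE [P1→C gives 8>4; P3→Z gives 8>3]
(D,P,Y): not NE [P1→C gives 6>0; P2→S gives 9>6; P3→Z gives 8>7]
(D,P,Z): not NE [P2→S gives 7>5]
(D,P,W): not NE [P1→B gives 8>4; P2→R gives 7>4; P3→Z gives 8>2]
(D,Q,X): not NE [P1→A gives 7>0]
(D,Q,Y): not NE [P2→S gives 9>5; P3→W gives 9>1]
(D,Q,Z): not NE [P1→C gives 9>3; P2→S gives 7>1; P3→W gives 9>1]
(D,Q,W): not NE [P1→B gives 4>1; P2→R gives 7>5]
(D,R,X): not NE [P2→Q gives 8>0]
(D,R,Y): not NE [P1→A gives 9>6; P2→S gives 9>6; P3→X gives 9>1]
(D,R,Z): not NE [P1→C gives 8>4; P3→X gives 9>2]
(D,R,W): not NE [P3→X gives 9>0]
(D,S,X): not NE [P1→C gives 7>0; P2→Q gives 8>3; P3→Z gives 9>7]
(D,S,Y): not NE [P1→C gives 7>6; P3→Z gives 9>3]
(D,S,Z): not NE [P1→C gives 7>4]
(D,S,W): not NE [P1→A gives 6>2; P2→R gives 7>5; P3→Z gives 9>7]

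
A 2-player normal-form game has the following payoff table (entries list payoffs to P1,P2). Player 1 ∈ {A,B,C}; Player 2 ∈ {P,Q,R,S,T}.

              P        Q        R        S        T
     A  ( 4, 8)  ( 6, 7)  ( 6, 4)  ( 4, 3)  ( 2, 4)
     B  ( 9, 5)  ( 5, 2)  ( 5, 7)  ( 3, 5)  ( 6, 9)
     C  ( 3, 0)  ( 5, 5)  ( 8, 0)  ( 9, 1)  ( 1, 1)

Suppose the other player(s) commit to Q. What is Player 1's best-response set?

u_1(A vs Q) = 6
u_1(B vs Q) = 5
u_1(C vs Q) = 5
max payoff 6 at {A}

BR_1 = {A}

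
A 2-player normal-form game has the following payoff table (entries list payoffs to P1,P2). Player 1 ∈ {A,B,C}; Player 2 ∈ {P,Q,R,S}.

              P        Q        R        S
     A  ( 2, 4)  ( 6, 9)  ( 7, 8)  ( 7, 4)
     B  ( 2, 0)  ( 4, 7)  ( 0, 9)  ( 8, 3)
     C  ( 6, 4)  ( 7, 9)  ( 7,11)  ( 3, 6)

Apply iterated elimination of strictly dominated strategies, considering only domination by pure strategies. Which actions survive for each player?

Remaining: P1:{A,C} P2:{Q,R}

P2 drop P (Q beats it: A:9>4 B:7>0 C:9>4)
P2 drop S (Q beats it: A:9>4 B:7>3 C:9>6)
P1 drop B (A beats it: Q:6>4 R:7>0)
P1→{A,C} P2→{Q,R}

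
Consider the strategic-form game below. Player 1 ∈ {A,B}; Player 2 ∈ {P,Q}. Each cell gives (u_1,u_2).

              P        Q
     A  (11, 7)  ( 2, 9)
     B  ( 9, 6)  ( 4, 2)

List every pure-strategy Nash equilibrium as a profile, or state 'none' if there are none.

(A,P): not NE [P2→Q gives 9>7]
(A,Q): not NE [P1→B gives 4>2]
(B,P): not NE [P1→A gives 11>9]
(B,Q): not NE [P2→P gives 6>2]

No pure NE.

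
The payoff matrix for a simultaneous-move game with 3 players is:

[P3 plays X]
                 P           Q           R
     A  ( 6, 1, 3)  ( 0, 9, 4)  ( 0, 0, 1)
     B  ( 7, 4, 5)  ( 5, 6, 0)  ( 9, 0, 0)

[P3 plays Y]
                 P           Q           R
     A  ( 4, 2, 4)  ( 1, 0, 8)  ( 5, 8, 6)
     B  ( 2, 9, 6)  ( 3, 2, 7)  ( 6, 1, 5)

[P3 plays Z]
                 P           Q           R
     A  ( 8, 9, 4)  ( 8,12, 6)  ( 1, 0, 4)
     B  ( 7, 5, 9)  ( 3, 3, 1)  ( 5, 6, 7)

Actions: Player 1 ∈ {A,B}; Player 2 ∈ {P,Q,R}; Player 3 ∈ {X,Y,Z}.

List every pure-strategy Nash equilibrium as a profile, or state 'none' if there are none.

(A,P,X): not NE [P1→B gives 7>6; P2→Q gives 9>1; P3→Z gives 4>3]
(A,P,Y): not NE [P2→R gives 8>2]
(A,P,Z): not NE [P2→Q gives 12>9]
(A,Q,X): not NE [P1→B gives 5>0; P3→Y gives 8>4]
(A,Q,Y): not NE [P1→B gives 3>1; P2→R gives 8>0]
(A,Q,Z): not NE [P3→Y gives 8>6]
(A,R,X): not NE [P1→B gives 9>0; P2→Q gives 9>0; P3→Y gives 6>1]
(A,R,Y): not NE [P1→B gives 6>5]
(A,R,Z): not NE [P1→B gives 5>1; P2→Q gives 12>0; P3→Y gives 6>4]
(B,P,X): not NE [P2→Q gives 6>4; P3→Z gives 9>5]
(B,P,Y): not NE [P1→A gives 4>2; P3→Z gives 9>6]
(B,P,Z): not NE [P1→A gives 8>7; P2→R gives 6>5]
(B,Q,X): not NE [P3→Y gives 7>0]
(B,Q,Y): not NE [P2→P gives 9>2]
(B,Q,Z): not NE [P1→A gives 8>3; P2→R gives 6>3; P3→Y gives 7>1]
(B,R,X): not NE [P2→Q gives 6>0; P3→Z gives 7>0]
(B,R,Y): not NE [P2→P gives 9>1; P3→Z gives 7>5]
(B,R,Z): NE

NE set: (B,R,Z)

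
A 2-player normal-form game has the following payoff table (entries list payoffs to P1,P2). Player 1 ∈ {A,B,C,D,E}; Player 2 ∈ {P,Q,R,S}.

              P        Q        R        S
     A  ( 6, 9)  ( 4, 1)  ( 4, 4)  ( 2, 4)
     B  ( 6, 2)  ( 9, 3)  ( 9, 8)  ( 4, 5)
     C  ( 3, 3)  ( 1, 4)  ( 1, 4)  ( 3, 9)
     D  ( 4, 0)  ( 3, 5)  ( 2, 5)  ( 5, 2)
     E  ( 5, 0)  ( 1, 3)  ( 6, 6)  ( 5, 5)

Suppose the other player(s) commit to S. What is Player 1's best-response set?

BR_1 = {D,E}

u_1(A vs S) = 2
u_1(B vs S) = 4
u_1(C vs S) = 3
u_1(D vs S) = 5
u_1(E vs S) = 5
max payoff 5 at {D,E}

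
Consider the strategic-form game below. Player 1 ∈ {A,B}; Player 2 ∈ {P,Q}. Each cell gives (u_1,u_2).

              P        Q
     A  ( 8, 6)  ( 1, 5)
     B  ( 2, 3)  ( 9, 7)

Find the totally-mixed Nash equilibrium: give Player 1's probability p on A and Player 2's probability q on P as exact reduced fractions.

(p,q) = (4/5, 4/7)

P1 indiff ⇒ q·8+(1-q)·1 = q·2+(1-q)·9 ⇒ q(6) = (1-q)(8) ⇒ q = 4/7
P2 indiff ⇒ p·6+(1-p)·3 = p·5+(1-p)·7 ⇒ p(1) = (1-p)(4) ⇒ p = 4/5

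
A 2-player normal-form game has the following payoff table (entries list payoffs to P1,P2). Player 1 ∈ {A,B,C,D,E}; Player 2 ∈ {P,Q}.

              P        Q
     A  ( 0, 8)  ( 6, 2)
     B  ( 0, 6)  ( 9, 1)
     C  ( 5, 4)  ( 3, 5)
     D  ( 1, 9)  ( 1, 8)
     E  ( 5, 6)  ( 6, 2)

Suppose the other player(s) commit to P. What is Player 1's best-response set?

u_1(A vs P) = 0
u_1(B vs P) = 0
u_1(C vs P) = 5
u_1(D vs P) = 1
u_1(E vs P) = 5
max payoff 5 at {C,E}

argmax u_1 = {C,E}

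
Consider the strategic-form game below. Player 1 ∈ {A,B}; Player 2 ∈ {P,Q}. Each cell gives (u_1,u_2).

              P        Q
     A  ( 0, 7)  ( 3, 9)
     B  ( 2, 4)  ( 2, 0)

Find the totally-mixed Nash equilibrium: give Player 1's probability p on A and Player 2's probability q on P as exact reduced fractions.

p=2/3, q=1/3

P1 indiff ⇒ q·0+(1-q)·3 = q·2+(1-q)·2 ⇒ q(-2) = (1-q)(-1) ⇒ q = 1/3
P2 indiff ⇒ p·7+(1-p)·4 = p·9+(1-p)·0 ⇒ p(-2) = (1-p)(-4) ⇒ p = 2/3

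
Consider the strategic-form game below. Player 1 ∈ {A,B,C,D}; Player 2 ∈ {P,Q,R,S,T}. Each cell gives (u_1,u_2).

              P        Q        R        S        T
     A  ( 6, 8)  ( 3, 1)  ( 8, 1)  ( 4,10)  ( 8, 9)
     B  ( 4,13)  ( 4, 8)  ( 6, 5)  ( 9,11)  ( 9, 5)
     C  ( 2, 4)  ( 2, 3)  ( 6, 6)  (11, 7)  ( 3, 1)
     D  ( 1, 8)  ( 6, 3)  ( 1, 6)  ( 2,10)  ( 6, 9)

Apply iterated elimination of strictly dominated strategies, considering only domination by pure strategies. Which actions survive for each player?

Survivors P1:{A,B,C} P2:{P,S}

P2 drop Q (P beats it: A:8>1 B:13>8 C:4>3 D:8>3)
P1 drop D (A beats it: P:6>1 R:8>1 S:4>2 T:8>6)
P2 drop R (S beats it: A:10>1 B:11>5 C:7>6)
P2 drop T (S beats it: A:10>9 B:11>5 C:7>1)
P1→{A,B,C} P2→{P,S}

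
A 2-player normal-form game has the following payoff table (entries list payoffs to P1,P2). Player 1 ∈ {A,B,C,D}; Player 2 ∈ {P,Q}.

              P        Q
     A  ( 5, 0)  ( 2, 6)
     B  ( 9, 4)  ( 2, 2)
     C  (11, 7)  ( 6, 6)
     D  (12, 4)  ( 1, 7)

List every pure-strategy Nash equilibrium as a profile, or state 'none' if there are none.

No pure NE.

(A,P): not NE [P1→D gives 12>5; P2→Q gives 6>0]
(A,Q): not NE [P1→C gives 6>2]
(B,P): not NE [P1→D gives 12>9]
(B,Q): not NE [P1→C gives 6>2; P2→P gives 4>2]
(C,P): not NE [P1→D gives 12>11]
(C,Q): not NE [P2→P gives 7>6]
(D,P): not NE [P2→Q gives 7>4]
(D,Q): not NE [P1→C gives 6>1]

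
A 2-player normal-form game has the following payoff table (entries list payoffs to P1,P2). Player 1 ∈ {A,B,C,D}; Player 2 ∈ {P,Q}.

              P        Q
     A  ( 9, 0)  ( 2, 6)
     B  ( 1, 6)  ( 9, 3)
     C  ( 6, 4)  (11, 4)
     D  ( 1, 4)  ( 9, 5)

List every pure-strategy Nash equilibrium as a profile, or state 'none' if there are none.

PSNE = {(C,Q)}

(A,P): not NE [P2→Q gives 6>0]
(A,Q): not NE [P1→C gives 11>2]
(B,P): not NE [P1→A gives 9>1]
(B,Q): not NE [P1→C gives 11>9; P2→P gives 6>3]
(C,P): not NE [P1→A gives 9>6]
(C,Q): NE
(D,P): not NE [P1→A gives 9>1; P2→Q gives 5>4]
(D,Q): not NE [P1→C gives 11>9]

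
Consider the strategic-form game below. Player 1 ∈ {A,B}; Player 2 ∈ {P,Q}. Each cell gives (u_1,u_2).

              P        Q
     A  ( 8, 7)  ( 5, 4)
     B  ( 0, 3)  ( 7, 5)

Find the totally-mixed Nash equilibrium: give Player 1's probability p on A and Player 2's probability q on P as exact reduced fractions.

p=2/5, q=1/5

P1 indiff ⇒ q·8+(1-q)·5 = q·0+(1-q)·7 ⇒ q(8) = (1-q)(2) ⇒ q = 1/5
P2 indiff ⇒ p·7+(1-p)·3 = p·4+(1-p)·5 ⇒ p(3) = (1-p)(2) ⇒ p = 2/5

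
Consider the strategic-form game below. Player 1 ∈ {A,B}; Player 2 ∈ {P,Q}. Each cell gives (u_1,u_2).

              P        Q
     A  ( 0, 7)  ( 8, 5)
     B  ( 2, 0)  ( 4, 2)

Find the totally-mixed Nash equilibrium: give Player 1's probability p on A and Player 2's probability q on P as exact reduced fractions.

P1 indiff ⇒ q·0+(1-q)·8 = q·2+(1-q)·4 ⇒ q(-2) = (1-q)(-4) ⇒ q = 2/3
P2 indiff ⇒ p·7+(1-p)·0 = p·5+(1-p)·2 ⇒ p(2) = (1-p)(2) ⇒ p = 1/2

P1 mixes 1/2 on A; P2 mixes 2/3 on P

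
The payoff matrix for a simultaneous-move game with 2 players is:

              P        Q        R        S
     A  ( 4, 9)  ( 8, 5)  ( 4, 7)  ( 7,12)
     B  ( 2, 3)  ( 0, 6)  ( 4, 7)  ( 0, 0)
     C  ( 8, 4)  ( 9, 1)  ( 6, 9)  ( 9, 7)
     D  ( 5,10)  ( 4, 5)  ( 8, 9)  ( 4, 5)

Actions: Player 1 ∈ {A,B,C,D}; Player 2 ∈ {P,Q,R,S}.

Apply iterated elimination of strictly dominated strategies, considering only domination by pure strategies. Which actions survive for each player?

P1 drop A (C beats it: P:8>4 Q:9>8 R:6>4 S:9>7)
P1 drop B (C beats it: P:8>2 Q:9>0 R:6>4 S:9>0)
P2 drop Q (P beats it: C:4>1 D:10>5)
P2 drop S (R beats it: C:9>7 D:9>5)
P1→{C,D} P2→{P,R}

IESDS → P1:{C,D} P2:{P,R}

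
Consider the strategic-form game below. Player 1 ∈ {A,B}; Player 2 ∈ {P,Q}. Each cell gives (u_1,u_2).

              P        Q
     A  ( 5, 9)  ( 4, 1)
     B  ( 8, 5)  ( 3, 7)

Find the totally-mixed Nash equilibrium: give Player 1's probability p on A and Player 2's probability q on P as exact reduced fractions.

P1 mixes 1/5 on A; P2 mixes 1/4 on P

P1 indiff ⇒ q·5+(1-q)·4 = q·8+(1-q)·3 ⇒ q(-3) = (1-q)(-1) ⇒ q = 1/4
P2 indiff ⇒ p·9+(1-p)·5 = p·1+(1-p)·7 ⇒ p(8) = (1-p)(2) ⇒ p = 1/5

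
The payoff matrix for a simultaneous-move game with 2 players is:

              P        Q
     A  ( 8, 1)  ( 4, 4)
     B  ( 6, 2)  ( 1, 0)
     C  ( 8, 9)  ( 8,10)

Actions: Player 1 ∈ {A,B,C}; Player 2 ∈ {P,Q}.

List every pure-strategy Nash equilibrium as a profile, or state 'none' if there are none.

Nash profiles: (C,Q)

(A,P): not NE [P2→Q gives 4>1]
(A,Q): not NE [P1→C gives 8>4]
(B,P): not NE [P1→C gives 8>6]
(B,Q): not NE [P1→C gives 8>1; P2→P gives 2>0]
(C,P): not NE [P2→Q gives 10>9]
(C,Q): NE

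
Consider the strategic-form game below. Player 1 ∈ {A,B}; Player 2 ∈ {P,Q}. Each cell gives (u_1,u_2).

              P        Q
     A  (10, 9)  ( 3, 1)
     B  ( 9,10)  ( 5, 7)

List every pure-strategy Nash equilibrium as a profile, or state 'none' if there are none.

Nash profiles: (A,P)

(A,P): NE
(A,Q): not NE [P1→B gives 5>3; P2→P gives 9>1]
(B,P): not NE [P1→A gives 10>9]
(B,Q): not NE [P2→P gives 10>7]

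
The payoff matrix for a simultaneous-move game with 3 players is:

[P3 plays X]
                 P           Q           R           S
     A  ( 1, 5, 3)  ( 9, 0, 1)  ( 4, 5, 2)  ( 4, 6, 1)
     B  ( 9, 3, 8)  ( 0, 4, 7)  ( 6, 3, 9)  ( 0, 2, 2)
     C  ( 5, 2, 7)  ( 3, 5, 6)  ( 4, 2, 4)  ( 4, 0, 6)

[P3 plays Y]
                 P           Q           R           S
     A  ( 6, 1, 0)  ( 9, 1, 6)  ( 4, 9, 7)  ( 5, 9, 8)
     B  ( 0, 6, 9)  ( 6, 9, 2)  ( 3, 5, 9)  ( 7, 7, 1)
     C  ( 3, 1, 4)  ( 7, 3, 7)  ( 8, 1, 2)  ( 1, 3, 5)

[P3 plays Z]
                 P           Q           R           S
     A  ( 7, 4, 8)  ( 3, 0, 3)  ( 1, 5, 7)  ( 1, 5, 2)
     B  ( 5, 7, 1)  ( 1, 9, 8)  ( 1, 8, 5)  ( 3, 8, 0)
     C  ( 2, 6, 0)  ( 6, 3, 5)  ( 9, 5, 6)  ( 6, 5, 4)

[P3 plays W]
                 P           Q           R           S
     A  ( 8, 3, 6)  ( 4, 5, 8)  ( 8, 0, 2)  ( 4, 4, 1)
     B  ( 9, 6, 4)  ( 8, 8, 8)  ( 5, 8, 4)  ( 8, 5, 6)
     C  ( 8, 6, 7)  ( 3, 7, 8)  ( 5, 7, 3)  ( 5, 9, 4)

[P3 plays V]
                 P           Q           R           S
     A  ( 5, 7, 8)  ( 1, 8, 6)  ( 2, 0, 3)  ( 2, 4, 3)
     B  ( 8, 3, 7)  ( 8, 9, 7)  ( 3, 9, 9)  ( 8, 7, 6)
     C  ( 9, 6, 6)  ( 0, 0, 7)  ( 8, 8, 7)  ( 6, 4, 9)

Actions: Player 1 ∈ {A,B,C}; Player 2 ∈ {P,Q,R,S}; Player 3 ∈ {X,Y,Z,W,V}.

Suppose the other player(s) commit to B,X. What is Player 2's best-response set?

argmax u_2 = {Q}

u_2(P vs B,X) = 3
u_2(Q vs B,X) = 4
u_2(R vs B,X) = 3
u_2(S vs B,X) = 2
max payoff 4 at {Q}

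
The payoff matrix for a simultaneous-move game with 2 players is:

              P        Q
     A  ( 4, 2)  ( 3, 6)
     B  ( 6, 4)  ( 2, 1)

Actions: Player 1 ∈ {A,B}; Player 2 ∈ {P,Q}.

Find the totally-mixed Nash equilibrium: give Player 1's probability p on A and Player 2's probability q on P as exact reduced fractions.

P1 mixes 3/7 on A; P2 mixes 1/3 on P

P1 indiff ⇒ q·4+(1-q)·3 = q·6+(1-q)·2 ⇒ q(-2) = (1-q)(-1) ⇒ q = 1/3
P2 indiff ⇒ p·2+(1-p)·4 = p·6+(1-p)·1 ⇒ p(-4) = (1-p)(-3) ⇒ p = 3/7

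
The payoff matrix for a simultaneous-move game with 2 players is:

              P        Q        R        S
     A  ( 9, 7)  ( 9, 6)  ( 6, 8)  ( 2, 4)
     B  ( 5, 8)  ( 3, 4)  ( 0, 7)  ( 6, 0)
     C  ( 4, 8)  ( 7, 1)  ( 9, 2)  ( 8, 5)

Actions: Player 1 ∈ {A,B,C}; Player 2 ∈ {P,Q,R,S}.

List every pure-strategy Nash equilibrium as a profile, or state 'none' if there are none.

Equilibria: none

(A,P): not NE [P2→R gives 8>7]
(A,Q): not NE [P2→R gives 8>6]
(A,R): not NE [P1→C gives 9>6]
(A,S): not NE [P1→C gives 8>2; P2→R gives 8>4]
(B,P): not NE [P1→A gives 9>5]
(B,Q): not NE [P1→A gives 9>3; P2→P gives 8>4]
(B,R): not NE [P1→C gives 9>0; P2→P gives 8>7]
(B,S): not NE [P1→C gives 8>6; P2→P gives 8>0]
(C,P): not NE [P1→A gives 9>4]
(C,Q): not NE [P1→A gives 9>7; P2→P gives 8>1]
(C,R): not NE [P2→P gives 8>2]
(C,S): not NE [P2→P gives 8>5]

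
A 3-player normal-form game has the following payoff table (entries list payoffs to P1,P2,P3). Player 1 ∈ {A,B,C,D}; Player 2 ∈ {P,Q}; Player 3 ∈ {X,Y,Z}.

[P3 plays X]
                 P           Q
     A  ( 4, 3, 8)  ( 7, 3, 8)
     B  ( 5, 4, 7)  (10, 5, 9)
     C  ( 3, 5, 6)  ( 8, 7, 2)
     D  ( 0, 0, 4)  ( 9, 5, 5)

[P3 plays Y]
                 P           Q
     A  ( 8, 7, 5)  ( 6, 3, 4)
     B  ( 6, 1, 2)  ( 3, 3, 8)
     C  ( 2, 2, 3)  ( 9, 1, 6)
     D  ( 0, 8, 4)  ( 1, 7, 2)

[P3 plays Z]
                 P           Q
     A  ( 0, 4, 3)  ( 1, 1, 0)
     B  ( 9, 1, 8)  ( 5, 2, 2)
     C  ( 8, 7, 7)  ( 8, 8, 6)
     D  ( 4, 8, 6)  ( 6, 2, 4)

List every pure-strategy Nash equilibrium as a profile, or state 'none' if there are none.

NE set: (B,Q,X), (C,Q,Z)

(A,P,X): not NE [P1→B gives 5>4]
(A,P,Y): not NE [P3→X gives 8>5]
(A,P,Z): not NE [P1→B gives 9>0; P3→X gives 8>3]
(A,Q,X): not NE [P1→B gives 10>7]
(A,Q,Y): not NE [P1→C gives 9>6; P2→P gives 7>3; P3→X gives 8>4]
(A,Q,Z): not NE [P1→C gives 8>1; P2→P gives 4>1; P3→X gives 8>0]
(B,P,X): not NE [P2→Q gives 5>4; P3→Z gives 8>7]
(B,P,Y): not NE [P1→A gives 8>6; P2→Q gives 3>1; P3→Z gives 8>2]
(B,P,Z): not NE [P2→Q gives 2>1]
(B,Q,X): NE
(B,Q,Y): not NE [P1→C gives 9>3; P3→X gives 9>8]
(B,Q,Z): not NE [P1→C gives 8>5; P3→X gives 9>2]
(C,P,X): not NE [P1→B gives 5>3; P2→Q gives 7>5; P3→Z gives 7>6]
(C,P,Y): not NE [P1→A gives 8>2; P3→Z gives 7>3]
(C,P,Z): not NE [P1→B gives 9>8; P2→Q gives 8>7]
(C,Q,X): not NE [P1→B gives 10>8; P3→Z gives 6>2]
(C,Q,Y): not NE [P2→P gives 2>1]
(C,Q,Z): NE
(D,P,X): not NE [P1→B gives 5>0; P2→Q gives 5>0; P3→Z gives 6>4]
(D,P,Y): not NE [P1→A gives 8>0; P3→Z gives 6>4]
(D,P,Z): not NE [P1→B gives 9>4]
(D,Q,X): not NE [P1→B gives 10>9]
(D,Q,Y): not NE [P1→C gives 9>1; P2→P gives 8>7; P3→X gives 5>2]
(D,Q,Z): not NE [P1→C gives 8>6; P2→P gives 8>2; P3→X gives 5>4]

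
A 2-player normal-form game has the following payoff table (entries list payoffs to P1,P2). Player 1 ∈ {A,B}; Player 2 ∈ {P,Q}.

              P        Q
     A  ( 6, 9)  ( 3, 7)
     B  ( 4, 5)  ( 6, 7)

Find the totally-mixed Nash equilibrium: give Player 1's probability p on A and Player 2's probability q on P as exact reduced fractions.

P1 indiff ⇒ q·6+(1-q)·3 = q·4+(1-q)·6 ⇒ q(2) = (1-q)(3) ⇒ q = 3/5
P2 indiff ⇒ p·9+(1-p)·5 = p·7+(1-p)·7 ⇒ p(2) = (1-p)(2) ⇒ p = 1/2

P1 mixes 1/2 on A; P2 mixes 3/5 on P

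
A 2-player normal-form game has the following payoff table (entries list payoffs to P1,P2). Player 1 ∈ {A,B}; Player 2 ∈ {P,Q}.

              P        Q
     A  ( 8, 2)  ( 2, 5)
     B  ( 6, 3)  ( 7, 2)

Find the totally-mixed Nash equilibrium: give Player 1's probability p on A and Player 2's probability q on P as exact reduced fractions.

(p,q) = (1/4, 5/7)

P1 indiff ⇒ q·8+(1-q)·2 = q·6+(1-q)·7 ⇒ q(2) = (1-q)(5) ⇒ q = 5/7
P2 indiff ⇒ p·2+(1-p)·3 = p·5+(1-p)·2 ⇒ p(-3) = (1-p)(-1) ⇒ p = 1/4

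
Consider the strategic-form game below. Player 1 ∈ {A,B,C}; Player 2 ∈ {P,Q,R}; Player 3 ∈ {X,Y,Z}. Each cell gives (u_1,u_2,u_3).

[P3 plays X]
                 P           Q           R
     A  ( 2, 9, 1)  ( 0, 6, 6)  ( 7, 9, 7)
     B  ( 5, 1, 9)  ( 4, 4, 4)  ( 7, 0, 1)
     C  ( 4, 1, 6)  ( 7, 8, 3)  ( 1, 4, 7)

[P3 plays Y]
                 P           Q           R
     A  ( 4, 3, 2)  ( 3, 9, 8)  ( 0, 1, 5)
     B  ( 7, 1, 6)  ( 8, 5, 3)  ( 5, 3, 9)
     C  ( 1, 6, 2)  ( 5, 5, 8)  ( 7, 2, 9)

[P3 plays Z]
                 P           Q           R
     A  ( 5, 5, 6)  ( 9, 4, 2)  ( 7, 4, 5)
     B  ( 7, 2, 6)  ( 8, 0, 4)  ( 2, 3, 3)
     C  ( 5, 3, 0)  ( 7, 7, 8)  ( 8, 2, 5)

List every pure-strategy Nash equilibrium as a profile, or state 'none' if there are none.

(A,P,X): not NE [P1→B gives 5>2; P3→Z gives 6>1]
(A,P,Y): not NE [P1→B gives 7>4; P2→Q gives 9>3; P3→Z gives 6>2]
(A,P,Z): not NE [P1→B gives 7>5]
(A,Q,X): not NE [P1→C gives 7>0; P2→R gives 9>6; P3→Y gives 8>6]
(A,Q,Y): not NE [P1→B gives 8>3]
(A,Q,Z): not NE [P2→P gives 5>4; P3→Y gives 8>2]
(A,R,X): NE
(A,R,Y): not NE [P1→C gives 7>0; P2→Q gives 9>1; P3→X gives 7>5]
(A,R,Z): not NE [P1→C gives 8>7; P2→P gives 5>4; P3→X gives 7>5]
(B,P,X): not NE [P2→Q gives 4>1]
(B,P,Y): not NE [P2→Q gives 5>1; P3→X gives 9>6]
(B,P,Z): not NE [P2→R gives 3>2; P3→X gives 9>6]
(B,Q,X): not NE [P1→C gives 7>4]
(B,Q,Y): not NE [P3→Z gives 4>3]
(B,Q,Z): not NE [P1→A gives 9>8; P2→R gives 3>0]
(B,R,X): not NE [P2→Q gives 4>0; P3→Y gives 9>1]
(B,R,Y): not NE [P1→C gives 7>5; P2→Q gives 5>3]
(B,R,Z): not NE [P1→C gives 8>2; P3→Y gives 9>3]
(C,P,X): not NE [P1→B gives 5>4; P2→Q gives 8>1]
(C,P,Y): not NE [P1→B gives 7>1; P3→X gives 6>2]
(C,P,Z): not NE [P1→B gives 7>5; P2→Q gives 7>3; P3→X gives 6>0]
(C,Q,X): not NE [P3→Z gives 8>3]
(C,Q,Y): not NE [P1→B gives 8>5; P2→P gives 6>5]
(C,Q,Z): not NE [P1→A gives 9>7]
(C,R,X): not NE [P1→B gives 7>1; P2→Q gives 8>4; P3→Y gives 9>7]
(C,R,Y): not NE [P2→P gives 6>2]
(C,R,Z): not NE [P2→Q gives 7>2; P3→Y gives 9>5]

NE set: (A,R,X)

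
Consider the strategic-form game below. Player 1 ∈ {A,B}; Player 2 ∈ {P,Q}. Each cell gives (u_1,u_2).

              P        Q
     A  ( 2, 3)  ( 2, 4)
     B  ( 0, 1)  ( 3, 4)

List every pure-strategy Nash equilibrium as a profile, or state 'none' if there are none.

Nash profiles: (B,Q)

(A,P): not NE [P2→Q gives 4>3]
(A,Q): not NE [P1→B gives 3>2]
(B,P): not NE [P1→A gives 2>0; P2→Q gives 4>1]
(B,Q): NE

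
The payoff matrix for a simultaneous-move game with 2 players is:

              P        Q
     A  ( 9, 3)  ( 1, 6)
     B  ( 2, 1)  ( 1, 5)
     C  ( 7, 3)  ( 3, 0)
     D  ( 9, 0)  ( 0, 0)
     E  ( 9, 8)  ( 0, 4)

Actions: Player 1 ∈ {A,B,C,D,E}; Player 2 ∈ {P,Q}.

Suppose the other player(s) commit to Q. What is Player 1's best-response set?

u_1(A vs Q) = 1
u_1(B vs Q) = 1
u_1(C vs Q) = 3
u_1(D vs Q) = 0
u_1(E vs Q) = 0
max payoff 3 at {C}

P1 best: {C}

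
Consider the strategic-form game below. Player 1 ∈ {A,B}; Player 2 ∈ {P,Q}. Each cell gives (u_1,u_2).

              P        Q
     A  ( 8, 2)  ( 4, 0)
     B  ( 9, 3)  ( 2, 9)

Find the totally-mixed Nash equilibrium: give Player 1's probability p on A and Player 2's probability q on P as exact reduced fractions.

P1 indiff ⇒ q·8+(1-q)·4 = q·9+(1-q)·2 ⇒ q(-1) = (1-q)(-2) ⇒ q = 2/3
P2 indiff ⇒ p·2+(1-p)·3 = p·0+(1-p)·9 ⇒ p(2) = (1-p)(6) ⇒ p = 3/4

p=3/4, q=2/3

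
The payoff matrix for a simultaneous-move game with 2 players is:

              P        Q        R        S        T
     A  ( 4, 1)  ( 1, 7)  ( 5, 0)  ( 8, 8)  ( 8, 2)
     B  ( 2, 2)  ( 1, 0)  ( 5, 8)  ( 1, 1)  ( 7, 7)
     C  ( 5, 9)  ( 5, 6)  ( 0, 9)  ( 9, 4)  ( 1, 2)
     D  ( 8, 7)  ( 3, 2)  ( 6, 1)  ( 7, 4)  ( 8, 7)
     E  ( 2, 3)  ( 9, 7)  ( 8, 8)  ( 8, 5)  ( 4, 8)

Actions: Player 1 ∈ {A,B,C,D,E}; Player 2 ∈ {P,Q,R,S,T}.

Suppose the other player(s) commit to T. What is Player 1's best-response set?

u_1(A vs T) = 8
u_1(B vs T) = 7
u_1(C vs T) = 1
u_1(D vs T) = 8
u_1(E vs T) = 4
max payoff 8 at {A,D}

BR_1 = {A,D}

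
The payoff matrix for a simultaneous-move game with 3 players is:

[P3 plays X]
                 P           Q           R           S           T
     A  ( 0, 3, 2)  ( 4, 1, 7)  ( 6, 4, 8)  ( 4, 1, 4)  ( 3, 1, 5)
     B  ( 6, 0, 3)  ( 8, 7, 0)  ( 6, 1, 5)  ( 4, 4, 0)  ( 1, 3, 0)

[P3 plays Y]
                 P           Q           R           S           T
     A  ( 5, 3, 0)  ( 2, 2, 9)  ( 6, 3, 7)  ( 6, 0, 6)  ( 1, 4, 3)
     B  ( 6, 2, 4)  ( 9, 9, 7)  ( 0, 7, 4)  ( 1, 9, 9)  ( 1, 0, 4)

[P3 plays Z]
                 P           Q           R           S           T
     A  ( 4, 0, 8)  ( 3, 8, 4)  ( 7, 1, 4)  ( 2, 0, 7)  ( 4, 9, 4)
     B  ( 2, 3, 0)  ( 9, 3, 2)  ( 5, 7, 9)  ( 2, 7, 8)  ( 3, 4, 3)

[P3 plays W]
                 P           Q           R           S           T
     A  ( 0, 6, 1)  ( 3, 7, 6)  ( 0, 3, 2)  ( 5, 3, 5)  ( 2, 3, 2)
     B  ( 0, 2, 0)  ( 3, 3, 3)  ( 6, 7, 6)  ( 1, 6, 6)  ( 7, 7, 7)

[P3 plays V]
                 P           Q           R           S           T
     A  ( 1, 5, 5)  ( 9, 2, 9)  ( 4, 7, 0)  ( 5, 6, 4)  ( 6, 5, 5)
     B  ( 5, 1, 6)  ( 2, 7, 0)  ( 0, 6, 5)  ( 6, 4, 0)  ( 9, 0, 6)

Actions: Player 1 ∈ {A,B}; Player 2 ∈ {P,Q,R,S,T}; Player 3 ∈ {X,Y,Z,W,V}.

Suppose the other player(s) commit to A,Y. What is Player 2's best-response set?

u_2(P vs A,Y) = 3
u_2(Q vs A,Y) = 2
u_2(R vs A,Y) = 3
u_2(S vs A,Y) = 0
u_2(T vs A,Y) = 4
max payoff 4 at {T}

BR_2 = {T}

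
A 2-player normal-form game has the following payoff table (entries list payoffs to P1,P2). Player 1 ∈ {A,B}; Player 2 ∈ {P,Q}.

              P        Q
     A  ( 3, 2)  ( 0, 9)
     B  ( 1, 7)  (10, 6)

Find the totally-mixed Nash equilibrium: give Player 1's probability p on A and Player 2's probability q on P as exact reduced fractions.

P1 indiff ⇒ q·3+(1-q)·0 = q·1+(1-q)·10 ⇒ q(2) = (1-q)(10) ⇒ q = 5/6
P2 indiff ⇒ p·2+(1-p)·7 = p·9+(1-p)·6 ⇒ p(-7) = (1-p)(-1) ⇒ p = 1/8

(p,q) = (1/8, 5/6)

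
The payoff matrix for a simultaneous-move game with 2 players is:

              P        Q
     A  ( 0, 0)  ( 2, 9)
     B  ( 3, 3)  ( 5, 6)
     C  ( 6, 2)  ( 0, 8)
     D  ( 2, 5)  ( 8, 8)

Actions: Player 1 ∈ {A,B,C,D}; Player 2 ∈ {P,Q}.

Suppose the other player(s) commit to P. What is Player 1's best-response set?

argmax u_1 = {C}

u_1(A vs P) = 0
u_1(B vs P) = 3
u_1(C vs P) = 6
u_1(D vs P) = 2
max payoff 6 at {C}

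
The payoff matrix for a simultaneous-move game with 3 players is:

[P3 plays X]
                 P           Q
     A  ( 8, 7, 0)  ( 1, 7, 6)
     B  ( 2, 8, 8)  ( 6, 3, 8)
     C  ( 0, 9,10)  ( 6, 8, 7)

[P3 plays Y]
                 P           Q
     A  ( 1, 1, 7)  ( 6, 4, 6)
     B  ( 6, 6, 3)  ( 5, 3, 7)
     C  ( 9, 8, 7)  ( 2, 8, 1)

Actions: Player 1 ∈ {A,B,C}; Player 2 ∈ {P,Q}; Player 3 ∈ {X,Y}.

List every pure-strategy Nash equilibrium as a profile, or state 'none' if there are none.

(A,P,X): not NE [P3→Y gives 7>0]
(A,P,Y): not NE [P1→C gives 9>1; P2→Q gives 4>1]
(A,Q,X): not NE [P1→C gives 6>1]
(A,Q,Y): NE
(B,P,X): not NE [P1→A gives 8>2]
(B,P,Y): not NE [P1→C gives 9>6; P3→X gives 8>3]
(B,Q,X): not NE [P2→P gives 8>3]
(B,Q,Y): not NE [P1→A gives 6>5; P2→P gives 6>3; P3→X gives 8>7]
(C,P,X): not NE [P1→A gives 8>0]
(C,P,Y): not NE [P3→X gives 10>7]
(C,Q,X): not NE [P2→P gives 9>8]
(C,Q,Y): not NE [P1→A gives 6>2; P3→X gives 7>1]

PSNE = {(A,Q,Y)}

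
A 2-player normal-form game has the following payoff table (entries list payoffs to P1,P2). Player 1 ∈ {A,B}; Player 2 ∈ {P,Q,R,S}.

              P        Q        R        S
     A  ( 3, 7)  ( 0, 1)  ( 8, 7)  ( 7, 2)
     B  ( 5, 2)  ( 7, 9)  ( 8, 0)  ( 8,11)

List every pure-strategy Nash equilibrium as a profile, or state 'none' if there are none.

Nash profiles: (A,R), (B,S)

(A,P): not NE [P1→B gives 5>3]
(A,Q): not NE [P1→B gives 7>0; P2→R gives 7>1]
(A,R): NE
(A,S): not NE [P1→B gives 8>7; P2→R gives 7>2]
(B,P): not NE [P2→S gives 11>2]
(B,Q): not NE [P2→S gives 11>9]
(B,R): not NE [P2→S gives 11>0]
(B,S): NE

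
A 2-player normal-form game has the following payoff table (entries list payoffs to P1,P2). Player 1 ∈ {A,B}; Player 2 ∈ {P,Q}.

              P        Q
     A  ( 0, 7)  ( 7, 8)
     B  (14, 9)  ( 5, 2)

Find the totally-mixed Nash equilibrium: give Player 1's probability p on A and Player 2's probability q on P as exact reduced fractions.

P1 indiff ⇒ q·0+(1-q)·7 = q·14+(1-q)·5 ⇒ q(-14) = (1-q)(-2) ⇒ q = 1/8
P2 indiff ⇒ p·7+(1-p)·9 = p·8+(1-p)·2 ⇒ p(-1) = (1-p)(-7) ⇒ p = 7/8

p=7/8, q=1/8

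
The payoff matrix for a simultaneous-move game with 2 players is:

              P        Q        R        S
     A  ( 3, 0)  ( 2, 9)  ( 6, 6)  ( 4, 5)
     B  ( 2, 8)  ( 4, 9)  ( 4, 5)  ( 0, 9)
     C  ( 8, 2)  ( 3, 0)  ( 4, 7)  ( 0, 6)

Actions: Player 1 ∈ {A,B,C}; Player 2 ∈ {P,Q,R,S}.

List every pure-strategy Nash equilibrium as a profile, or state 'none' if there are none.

NE set: (B,Q)

(A,P): not NE [P1→C gives 8>3; P2→Q gives 9>0]
(A,Q): not NE [P1→B gives 4>2]
(A,R): not NE [P2→Q gives 9>6]
(A,S): not NE [P2→Q gives 9>5]
(B,P): not NE [P1→C gives 8>2; P2→S gives 9>8]
(B,Q): NE
(B,R): not NE [P1→A gives 6>4; P2→S gives 9>5]
(B,S): not NE [P1→A gives 4>0]
(C,P): not NE [P2→R gives 7>2]
(C,Q): not NE [P1→B gives 4>3; P2→R gives 7>0]
(C,R): not NE [P1→A gives 6>4]
(C,S): not NE [P1→A gives 4>0; P2→R gives 7>6]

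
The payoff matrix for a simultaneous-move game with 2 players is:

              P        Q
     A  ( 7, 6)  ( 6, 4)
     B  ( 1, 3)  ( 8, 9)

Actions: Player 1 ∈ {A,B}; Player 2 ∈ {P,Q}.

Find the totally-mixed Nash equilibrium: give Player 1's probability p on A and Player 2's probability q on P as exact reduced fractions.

p=3/4, q=1/4

P1 indiff ⇒ q·7+(1-q)·6 = q·1+(1-q)·8 ⇒ q(6) = (1-q)(2) ⇒ q = 1/4
P2 indiff ⇒ p·6+(1-p)·3 = p·4+(1-p)·9 ⇒ p(2) = (1-p)(6) ⇒ p = 3/4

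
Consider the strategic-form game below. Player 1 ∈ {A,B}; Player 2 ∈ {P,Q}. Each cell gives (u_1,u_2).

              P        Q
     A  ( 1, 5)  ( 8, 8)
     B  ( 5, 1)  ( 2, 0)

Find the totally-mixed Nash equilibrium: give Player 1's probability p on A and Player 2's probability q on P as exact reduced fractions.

P1 mixes 1/4 on A; P2 mixes 3/5 on P

P1 indiff ⇒ q·1+(1-q)·8 = q·5+(1-q)·2 ⇒ q(-4) = (1-q)(-6) ⇒ q = 3/5
P2 indiff ⇒ p·5+(1-p)·1 = p·8+(1-p)·0 ⇒ p(-3) = (1-p)(-1) ⇒ p = 1/4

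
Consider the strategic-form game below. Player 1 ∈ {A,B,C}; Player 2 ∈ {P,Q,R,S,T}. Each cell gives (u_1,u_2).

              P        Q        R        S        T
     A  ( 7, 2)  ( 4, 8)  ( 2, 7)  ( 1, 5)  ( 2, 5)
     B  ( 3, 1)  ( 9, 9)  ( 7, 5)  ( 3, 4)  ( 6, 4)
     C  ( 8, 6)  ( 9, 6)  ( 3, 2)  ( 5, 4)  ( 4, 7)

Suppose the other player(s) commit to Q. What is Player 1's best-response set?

u_1(A vs Q) = 4
u_1(B vs Q) = 9
u_1(C vs Q) = 9
max payoff 9 at {B,C}

P1 best: {B,C}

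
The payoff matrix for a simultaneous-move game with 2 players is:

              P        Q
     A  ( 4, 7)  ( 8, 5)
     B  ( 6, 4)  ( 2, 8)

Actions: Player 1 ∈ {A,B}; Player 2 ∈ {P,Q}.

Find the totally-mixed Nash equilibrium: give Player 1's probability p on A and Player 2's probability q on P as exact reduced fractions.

P1 indiff ⇒ q·4+(1-q)·8 = q·6+(1-q)·2 ⇒ q(-2) = (1-q)(-6) ⇒ q = 3/4
P2 indiff ⇒ p·7+(1-p)·4 = p·5+(1-p)·8 ⇒ p(2) = (1-p)(4) ⇒ p = 2/3

p=2/3, q=3/4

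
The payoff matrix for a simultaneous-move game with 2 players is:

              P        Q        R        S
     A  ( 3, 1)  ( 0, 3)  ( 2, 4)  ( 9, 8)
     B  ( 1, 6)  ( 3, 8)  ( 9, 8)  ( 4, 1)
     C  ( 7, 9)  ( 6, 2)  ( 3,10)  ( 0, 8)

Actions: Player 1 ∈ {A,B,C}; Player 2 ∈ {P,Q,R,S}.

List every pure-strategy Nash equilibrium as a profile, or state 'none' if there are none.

(A,P): not NE [P1→C gives 7>3; P2→S gives 8>1]
(A,Q): not NE [P1→C gives 6>0; P2→S gives 8>3]
(A,R): not NE [P1→B gives 9>2; P2→S gives 8>4]
(A,S): NE
(B,P): not NE [P1→C gives 7>1; P2→R gives 8>6]
(B,Q): not NE [P1→C gives 6>3]
(B,R): NE
(B,S): not NE [P1→A gives 9>4; P2→R gives 8>1]
(C,P): not NE [P2→R gives 10>9]
(C,Q): not NE [P2→R gives 10>2]
(C,R): not NE [P1→B gives 9>3]
(C,S): not NE [P1→A gives 9>0; P2→R gives 10>8]

PSNE = {(A,S), (B,R)}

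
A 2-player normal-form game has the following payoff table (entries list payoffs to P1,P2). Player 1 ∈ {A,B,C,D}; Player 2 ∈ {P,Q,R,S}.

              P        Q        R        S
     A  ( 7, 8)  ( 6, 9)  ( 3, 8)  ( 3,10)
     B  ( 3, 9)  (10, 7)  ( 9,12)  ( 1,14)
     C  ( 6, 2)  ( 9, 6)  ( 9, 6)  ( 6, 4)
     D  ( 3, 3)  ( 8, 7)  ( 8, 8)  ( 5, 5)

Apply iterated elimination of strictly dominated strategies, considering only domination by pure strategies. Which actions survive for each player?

Remaining: P1:{B,C} P2:{Q,R,S}

P1 drop D (C beats it: P:6>3 Q:9>8 R:9>8 S:6>5)
P2 drop P (S beats it: A:10>8 B:14>9 C:4>2)
P1 drop A (C beats it: Q:9>6 R:9>3 S:6>3)
P1→{B,C} P2→{Q,R,S}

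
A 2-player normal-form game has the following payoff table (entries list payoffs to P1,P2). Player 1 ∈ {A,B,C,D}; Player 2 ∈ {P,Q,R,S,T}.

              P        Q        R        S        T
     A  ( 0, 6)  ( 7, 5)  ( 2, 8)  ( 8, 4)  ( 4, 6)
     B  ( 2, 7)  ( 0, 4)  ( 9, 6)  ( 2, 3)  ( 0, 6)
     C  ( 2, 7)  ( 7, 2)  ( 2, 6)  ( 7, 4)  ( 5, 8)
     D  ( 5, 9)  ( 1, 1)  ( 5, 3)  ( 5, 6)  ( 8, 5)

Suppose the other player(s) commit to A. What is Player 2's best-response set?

u_2(P vs A) = 6
u_2(Q vs A) = 5
u_2(R vs A) = 8
u_2(S vs A) = 4
u_2(T vs A) = 6
max payoff 8 at {R}

argmax u_2 = {R}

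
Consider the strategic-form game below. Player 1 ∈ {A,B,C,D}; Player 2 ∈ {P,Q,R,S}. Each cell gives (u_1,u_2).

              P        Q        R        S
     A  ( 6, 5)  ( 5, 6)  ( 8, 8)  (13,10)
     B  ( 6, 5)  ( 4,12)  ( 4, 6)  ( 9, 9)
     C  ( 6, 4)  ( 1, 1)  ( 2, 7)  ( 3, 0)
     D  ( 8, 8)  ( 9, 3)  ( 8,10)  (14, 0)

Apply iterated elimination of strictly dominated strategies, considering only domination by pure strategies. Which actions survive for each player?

Survivors P1:{A,D} P2:{R,S}

P1 drop B (D beats it: P:8>6 Q:9>4 R:8>4 S:14>9)
P1 drop C (D beats it: P:8>6 Q:9>1 R:8>2 S:14>3)
P2 drop P (R beats it: A:8>5 D:10>8)
P2 drop Q (R beats it: A:8>6 D:10>3)
P1→{A,D} P2→{R,S}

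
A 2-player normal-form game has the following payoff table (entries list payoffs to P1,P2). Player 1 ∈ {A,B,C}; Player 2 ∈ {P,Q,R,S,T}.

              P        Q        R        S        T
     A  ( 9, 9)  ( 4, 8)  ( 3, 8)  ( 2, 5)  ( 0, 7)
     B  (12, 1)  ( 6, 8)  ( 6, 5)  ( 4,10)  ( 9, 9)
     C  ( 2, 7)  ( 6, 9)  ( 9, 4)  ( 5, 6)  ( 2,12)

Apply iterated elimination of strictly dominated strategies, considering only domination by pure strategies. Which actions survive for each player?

IESDS → P1:{B,C} P2:{S,T}

P1 drop A (B beats it: P:12>9 Q:6>4 R:6>3 S:4>2 T:9>0)
P2 drop P (Q beats it: B:8>1 C:9>7)
P2 drop Q (T beats it: B:9>8 C:12>9)
P2 drop R (S beats it: B:10>5 C:6>4)
P1→{B,C} P2→{S,T}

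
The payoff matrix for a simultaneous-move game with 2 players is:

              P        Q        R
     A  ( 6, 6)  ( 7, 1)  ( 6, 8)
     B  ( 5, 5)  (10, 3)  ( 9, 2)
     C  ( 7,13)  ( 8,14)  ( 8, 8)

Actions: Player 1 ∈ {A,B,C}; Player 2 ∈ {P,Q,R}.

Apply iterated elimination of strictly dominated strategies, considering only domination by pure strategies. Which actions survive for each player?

P1 drop A (C beats it: P:7>6 Q:8>7 R:8>6)
P2 drop R (P beats it: B:5>2 C:13>8)
P1→{B,C} P2→{P,Q}

Survivors P1:{B,C} P2:{P,Q}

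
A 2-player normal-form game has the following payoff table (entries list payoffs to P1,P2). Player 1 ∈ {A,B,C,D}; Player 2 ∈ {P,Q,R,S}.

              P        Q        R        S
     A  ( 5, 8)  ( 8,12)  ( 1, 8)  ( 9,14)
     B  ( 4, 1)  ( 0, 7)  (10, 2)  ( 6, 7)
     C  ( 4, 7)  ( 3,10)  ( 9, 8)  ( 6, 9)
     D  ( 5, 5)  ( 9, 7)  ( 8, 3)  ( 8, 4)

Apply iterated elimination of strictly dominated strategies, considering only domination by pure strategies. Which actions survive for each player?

Survivors P1:{A,D} P2:{Q,S}

P2 drop P (Q beats it: A:12>8 B:7>1 C:10>7 D:7>5)
P2 drop R (Q beats it: A:12>8 B:7>2 C:10>8 D:7>3)
P1 drop B (A beats it: Q:8>0 S:9>6)
P1 drop C (A beats it: Q:8>3 S:9>6)
P1→{A,D} P2→{Q,S}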